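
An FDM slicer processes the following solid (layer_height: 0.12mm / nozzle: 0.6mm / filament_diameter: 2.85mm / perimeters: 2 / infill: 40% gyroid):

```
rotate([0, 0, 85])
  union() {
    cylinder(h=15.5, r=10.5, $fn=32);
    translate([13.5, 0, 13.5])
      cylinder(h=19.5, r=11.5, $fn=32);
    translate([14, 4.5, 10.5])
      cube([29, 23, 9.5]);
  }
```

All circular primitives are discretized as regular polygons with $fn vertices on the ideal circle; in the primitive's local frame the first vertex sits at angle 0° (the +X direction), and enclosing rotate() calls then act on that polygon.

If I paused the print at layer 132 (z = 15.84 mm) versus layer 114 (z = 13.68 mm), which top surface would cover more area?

Layer 132 (z = 15.84): the cylinder is absent (z outside [0, 15.5]); the r=11.5 cylinder at (13.5, 0) gives a regular 32-gon of circumradius 11.5 (constant along its height) (area = (32/2)·11.500²·sin(360°/32) = 412.81 mm²); the cube at (14, 4.5) is present — its section is the full 29×23 rectangle (area 667.00 mm²); Taking the union: the regions partially overlap — summed areas 1079.81 mm² minus the doubly-counted overlap 49.48 mm² gives 1030.33 mm² — area = 1030.33 mm²; (rotated 85° about Z; rotation is an isometry so areas/perimeters/island counts are preserved). So its area = 1030.33 mm². Layer 114 (z = 13.68): the cylinder: section is a regular 32-gon, circumradius r=10.5 (area = (32/2)·10.500²·sin(360°/32) = 344.14 mm²); the r=11.5 cylinder at (13.5, 0) contributes a regular 32-gon of circumradius 11.5 (area = (32/2)·11.500²·sin(360°/32) = 412.81 mm²); the cube at (14, 4.5) is present — its section is the full 29×23 rectangle (area 667.00 mm²); Combining (union): the regions partially overlap — summed areas 1423.95 mm² minus the doubly-counted overlap 150.89 mm² gives 1273.06 mm² — area = 1273.06 mm²; (rotated 85° about Z; rotation is an isometry so areas/perimeters/island counts are preserved). So its area = 1273.06 mm². Layer 114 is larger (1273.06 vs 1030.33 mm²).

layer 114 (z = 13.68 mm)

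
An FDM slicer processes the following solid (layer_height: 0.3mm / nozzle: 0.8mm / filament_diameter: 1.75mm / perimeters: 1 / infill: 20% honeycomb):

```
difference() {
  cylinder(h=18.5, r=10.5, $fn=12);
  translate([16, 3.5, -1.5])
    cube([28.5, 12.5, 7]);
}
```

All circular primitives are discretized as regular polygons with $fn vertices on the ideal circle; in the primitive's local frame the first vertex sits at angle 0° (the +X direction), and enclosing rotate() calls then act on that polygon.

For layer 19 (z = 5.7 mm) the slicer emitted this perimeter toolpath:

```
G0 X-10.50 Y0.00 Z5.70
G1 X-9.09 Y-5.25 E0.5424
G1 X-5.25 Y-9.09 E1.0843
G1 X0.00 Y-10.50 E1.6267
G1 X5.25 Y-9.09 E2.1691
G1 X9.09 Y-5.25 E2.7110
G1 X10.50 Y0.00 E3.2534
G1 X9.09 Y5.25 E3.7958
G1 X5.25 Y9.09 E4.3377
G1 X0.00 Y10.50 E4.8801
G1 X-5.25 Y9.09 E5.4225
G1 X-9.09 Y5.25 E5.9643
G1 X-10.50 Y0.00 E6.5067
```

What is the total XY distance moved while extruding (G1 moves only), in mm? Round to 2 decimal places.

Sum the Euclidean lengths of each G1 segment: total = 65.21 mm.

65.21 mm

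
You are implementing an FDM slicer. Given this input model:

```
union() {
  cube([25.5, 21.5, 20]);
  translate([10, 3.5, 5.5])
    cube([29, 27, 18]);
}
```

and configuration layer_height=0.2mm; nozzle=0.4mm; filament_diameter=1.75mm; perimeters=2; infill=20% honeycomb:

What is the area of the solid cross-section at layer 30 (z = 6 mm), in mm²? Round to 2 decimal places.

1052.25 mm²

At z = 6 mm: the cube (footprint 25.5×21.5) is included at this height (area 548.25 mm²); the cube at (10, 3.5) is present — its section is the full 29×27 rectangle (area 783.00 mm²); Combining (union): the regions partially overlap — summed areas 1331.25 mm² minus the doubly-counted overlap 279.00 mm² gives 1052.25 mm² — area = 1052.25 mm². Overall, the cross-section is a single solid region. Net area = 1052.25 mm².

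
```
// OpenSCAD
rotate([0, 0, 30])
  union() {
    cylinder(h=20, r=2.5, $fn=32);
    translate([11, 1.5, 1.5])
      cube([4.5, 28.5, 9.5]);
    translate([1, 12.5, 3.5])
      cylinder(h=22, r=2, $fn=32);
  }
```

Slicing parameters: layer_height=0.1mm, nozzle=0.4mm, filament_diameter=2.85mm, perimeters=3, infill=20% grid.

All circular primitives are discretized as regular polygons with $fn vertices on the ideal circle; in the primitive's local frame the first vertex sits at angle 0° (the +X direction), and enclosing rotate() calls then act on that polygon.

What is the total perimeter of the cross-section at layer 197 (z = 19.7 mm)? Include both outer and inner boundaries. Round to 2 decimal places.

28.23 mm

At z = 19.7 mm: the r=2.5 cylinder contributes a regular 32-gon of circumradius 2.5 (perimeter = 2·32·2.500·sin(180°/32) = 15.68 mm); the cube at (11, 1.5) does not reach this height (z outside [1.5, 11]); the r=2 cylinder at (1, 12.5) gives a regular 32-gon of circumradius 2 (constant along its height) (perimeter = 2·32·2.000·sin(180°/32) = 12.55 mm); Taking the union: the 2 present regions are separate (no shared area or edge), so areas and boundary lengths simply add and each stays a separate island — boundary = 28.23 mm; (whole slice rotated 30° about Z — lengths, areas and connectivity unchanged). Overall, the cross-section has 2 separate islands. Total boundary length (outer) = 28.23 mm.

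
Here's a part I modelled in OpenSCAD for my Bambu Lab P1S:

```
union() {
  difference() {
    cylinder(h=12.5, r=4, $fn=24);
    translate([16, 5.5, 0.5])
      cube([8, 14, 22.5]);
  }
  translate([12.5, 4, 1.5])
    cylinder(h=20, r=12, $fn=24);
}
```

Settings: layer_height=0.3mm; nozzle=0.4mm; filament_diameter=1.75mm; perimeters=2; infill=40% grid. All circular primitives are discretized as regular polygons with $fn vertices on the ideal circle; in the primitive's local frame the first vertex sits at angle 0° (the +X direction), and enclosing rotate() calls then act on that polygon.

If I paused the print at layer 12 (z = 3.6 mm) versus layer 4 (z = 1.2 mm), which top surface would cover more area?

Layer 12 (z = 3.6): the cylinder: section is a regular 24-gon, circumradius r=4 (area = (24/2)·4.000²·sin(360°/24) = 49.69 mm²); the cube at (16, 5.5) is present — its section is the full 8×14 rectangle (area 112.00 mm²); Taking the first minus the rest: starting from the r=4 cylinder (49.69 mm²), the 8×14 cube at (16, 5.5) misses the remaining region (no effect) — area = 49.69 mm²; the r=12 cylinder at (12.5, 4) gives a regular 24-gon of circumradius 12 (constant along its height) (area = (24/2)·12.000²·sin(360°/24) = 447.24 mm²); Taking the union: the regions partially overlap — summed areas 496.93 mm² minus the doubly-counted overlap 14.09 mm² gives 482.84 mm² — area = 482.84 mm². So its area = 482.84 mm². Layer 4 (z = 1.2): the cylinder: section is a regular 24-gon, circumradius r=4 (area = (24/2)·4.000²·sin(360°/24) = 49.69 mm²); the cube at (16, 5.5) is present — its section is the full 8×14 rectangle (area 112.00 mm²); After the difference (first − rest): starting from the r=4 cylinder (49.69 mm²), the 8×14 cube at (16, 5.5) misses the remaining region (no effect) — area = 49.69 mm²; the cylinder at (12.5, 4) is not intersected at this z (z outside [1.5, 21.5]); Combining (union): only that combined region is present, so the union is just that shape — area = 49.69 mm². So its area = 49.69 mm². Layer 12 is larger (482.84 vs 49.69 mm²).

layer 12 (z = 3.6 mm)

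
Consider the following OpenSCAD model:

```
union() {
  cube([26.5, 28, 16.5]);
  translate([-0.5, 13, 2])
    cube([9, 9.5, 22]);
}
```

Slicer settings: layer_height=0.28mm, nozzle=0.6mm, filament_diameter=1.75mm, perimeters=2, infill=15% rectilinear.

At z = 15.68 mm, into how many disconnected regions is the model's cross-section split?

At z = 15.68 mm: the cube (footprint 26.5×28) is included at this height; the cube at (-0.5, 13) is present — its section is the full 9×9.5 rectangle; Combining (union): the regions partially overlap (shared area 80.75 mm²), so overlapping operands fuse into one piece — 1 connected region. The result has 1 disconnected region.

1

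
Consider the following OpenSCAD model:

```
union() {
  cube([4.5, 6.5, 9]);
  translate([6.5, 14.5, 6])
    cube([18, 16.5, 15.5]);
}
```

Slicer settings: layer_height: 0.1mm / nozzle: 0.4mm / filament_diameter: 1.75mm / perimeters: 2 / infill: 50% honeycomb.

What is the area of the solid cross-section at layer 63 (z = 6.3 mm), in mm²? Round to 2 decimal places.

At z = 6.3 mm: the cube (footprint 4.5×6.5) is included at this height (area 29.25 mm²); the cube at (6.5, 14.5) (footprint 18×16.5) is included at this height (area 297.00 mm²); Combining (union): the 2 present regions are separate (no shared area or edge), so areas and boundary lengths simply add and each stays a separate island — area = 326.25 mm². Overall, the cross-section has 2 separate islands. Net area = 326.25 mm².

326.25 mm²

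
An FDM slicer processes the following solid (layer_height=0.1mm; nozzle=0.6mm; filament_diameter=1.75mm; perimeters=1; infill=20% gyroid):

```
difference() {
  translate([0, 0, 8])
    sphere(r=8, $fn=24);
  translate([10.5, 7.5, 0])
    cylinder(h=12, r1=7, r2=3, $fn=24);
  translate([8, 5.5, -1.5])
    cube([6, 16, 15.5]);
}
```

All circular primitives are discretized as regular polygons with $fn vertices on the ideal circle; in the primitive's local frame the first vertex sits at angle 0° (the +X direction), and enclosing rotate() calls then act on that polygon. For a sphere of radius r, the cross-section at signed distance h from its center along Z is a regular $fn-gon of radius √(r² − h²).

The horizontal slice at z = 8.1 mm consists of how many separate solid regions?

1

At z = 8.1 mm: the r=8 sphere contributes a regular 24-gon of circumradius √(8²−0.1²) = 7.999; the cone at (10.5, 7.5) contributes a regular 24-gon of circumradius 4.300 (interpolated between r1=7 and r2=3 at t=0.675); the 6×16 cube at (8, 5.5) contributes its full rectangle; Subtracting the remaining from the first: starting from the r=8 sphere, the cone at (10.5, 7.5) misses the remaining region (no effect); the 6×16 cube at (8, 5.5) misses the remaining region (no effect) — 1 connected region. The result has 1 disconnected region.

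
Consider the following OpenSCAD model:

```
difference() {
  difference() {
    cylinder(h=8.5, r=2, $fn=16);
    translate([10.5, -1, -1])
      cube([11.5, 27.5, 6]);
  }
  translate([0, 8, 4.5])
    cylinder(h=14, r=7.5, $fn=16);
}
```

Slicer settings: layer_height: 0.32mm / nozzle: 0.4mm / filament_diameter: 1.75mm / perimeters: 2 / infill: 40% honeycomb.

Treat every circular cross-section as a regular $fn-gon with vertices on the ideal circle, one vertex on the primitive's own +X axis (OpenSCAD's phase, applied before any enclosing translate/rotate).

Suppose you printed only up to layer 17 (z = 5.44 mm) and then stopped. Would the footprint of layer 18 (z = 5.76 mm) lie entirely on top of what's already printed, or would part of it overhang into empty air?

entirely on top

Compare the two slices. At z = 5.44: the cylinder: section is a regular 16-gon, circumradius r=2 (area = (16/2)·2.000²·sin(360°/16) = 12.25 mm²); the cube at (10.5, -1) is not intersected at this z (z outside [-1, 5]); Taking the first minus the rest: none of the subtracted shapes is present at this height, so the r=2 cylinder is unchanged — area = 12.25 mm²; the r=7.5 cylinder at (0, 8) gives a regular 16-gon of circumradius 7.5 (constant along its height) (area = (16/2)·7.500²·sin(360°/16) = 172.21 mm²); Taking the first minus the rest: starting from the result so far (12.25 mm²), the r=7.5 cylinder at (0, 8) partially overlaps it — only the 3.49 mm² overlap (of its 172.21 mm²) is removed, clipping the outline — area = 8.76 mm². At z = 5.76: the r=2 cylinder gives a regular 16-gon of circumradius 2 (constant along its height) (area = (16/2)·2.000²·sin(360°/16) = 12.25 mm²); the cube at (10.5, -1) is not intersected at this z (z outside [-1, 5]); Subtracting the remaining from the first: none of the subtracted shapes is present at this height, so the r=2 cylinder is unchanged — area = 12.25 mm²; the cylinder at (0, 8): section is a regular 16-gon, circumradius r=7.5 (area = (16/2)·7.500²·sin(360°/16) = 172.21 mm²); Subtracting the remaining from the first: starting from the result so far (12.25 mm²), the r=7.5 cylinder at (0, 8) partially overlaps it — only the 3.49 mm² overlap (of its 172.21 mm²) is removed, clipping the outline — area = 8.76 mm². Checking containment: the cross-section at z = 5.76 is a subset of the cross-section at z = 5.44.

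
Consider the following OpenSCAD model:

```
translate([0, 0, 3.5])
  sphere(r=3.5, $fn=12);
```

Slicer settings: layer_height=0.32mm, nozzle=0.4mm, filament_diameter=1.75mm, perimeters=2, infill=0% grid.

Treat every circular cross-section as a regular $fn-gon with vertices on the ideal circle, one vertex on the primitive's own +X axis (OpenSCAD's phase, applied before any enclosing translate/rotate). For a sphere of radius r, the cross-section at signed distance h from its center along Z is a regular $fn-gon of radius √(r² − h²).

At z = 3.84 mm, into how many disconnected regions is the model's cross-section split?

At z = 3.84 mm: the r=3.5 sphere slices to a regular 12-gon of circumradius 3.483 (√(r²−h²) with h=0.34 from center). The result has 1 disconnected region.

1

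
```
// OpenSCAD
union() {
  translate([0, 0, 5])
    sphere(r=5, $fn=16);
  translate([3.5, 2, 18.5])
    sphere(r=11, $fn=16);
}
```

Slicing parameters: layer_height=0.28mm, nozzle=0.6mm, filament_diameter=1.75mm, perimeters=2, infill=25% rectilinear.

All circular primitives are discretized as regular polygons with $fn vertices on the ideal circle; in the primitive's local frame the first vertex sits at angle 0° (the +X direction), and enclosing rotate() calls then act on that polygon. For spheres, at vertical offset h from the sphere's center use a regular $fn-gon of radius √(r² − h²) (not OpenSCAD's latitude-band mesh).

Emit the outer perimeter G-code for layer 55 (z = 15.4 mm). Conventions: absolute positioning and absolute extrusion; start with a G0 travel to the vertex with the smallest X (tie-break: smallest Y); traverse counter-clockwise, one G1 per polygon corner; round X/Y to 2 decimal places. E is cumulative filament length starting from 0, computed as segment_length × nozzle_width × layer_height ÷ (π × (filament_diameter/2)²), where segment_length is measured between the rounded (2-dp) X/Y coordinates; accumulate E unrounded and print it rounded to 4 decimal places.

G0 X-7.05 Y2.00 Z15.40
G1 X-6.25 Y-2.04 E0.2877
G1 X-3.96 Y-5.46 E0.5751
G1 X-0.54 Y-7.75 E0.8626
G1 X3.50 Y-8.55 E1.1503
G1 X7.54 Y-7.75 E1.4379
G1 X10.96 Y-5.46 E1.7254
G1 X13.25 Y-2.04 E2.0129
G1 X14.05 Y2.00 E2.3005
G1 X13.25 Y6.04 E2.5882
G1 X10.96 Y9.46 E2.8757
G1 X7.54 Y11.75 E3.1632
G1 X3.50 Y12.55 E3.4508
G1 X-0.54 Y11.75 E3.7385
G1 X-3.96 Y9.46 E4.0260
G1 X-6.25 Y6.04 E4.3134
G1 X-7.05 Y2.00 E4.6011

At z = 15.4 mm: the sphere does not reach this height (|z−center|=10.400 > r=5); the sphere at (3.5, 2): section is a regular 16-gon, circumradius = √(r²−h²) = √(11²−3.1²) = 10.554; Combining (union): only the r=11 sphere at (3.5, 2) is present, so the union is just that shape — 1 connected region. The outline is a single polygon with 16 vertices. Extrusion per mm of travel: 0.6 × 0.28 / (π × 0.875²) = 0.069846. Accumulating E over each segment gives final E = 4.6011.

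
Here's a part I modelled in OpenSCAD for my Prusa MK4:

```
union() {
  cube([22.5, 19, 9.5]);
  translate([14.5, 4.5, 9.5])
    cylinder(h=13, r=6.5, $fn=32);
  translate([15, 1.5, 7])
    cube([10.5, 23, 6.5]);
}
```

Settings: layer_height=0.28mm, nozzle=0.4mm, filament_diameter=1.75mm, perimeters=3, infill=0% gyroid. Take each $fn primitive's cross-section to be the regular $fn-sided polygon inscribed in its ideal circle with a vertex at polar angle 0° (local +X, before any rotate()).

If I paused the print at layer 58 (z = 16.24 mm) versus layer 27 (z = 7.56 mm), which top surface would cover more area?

Layer 58 (z = 16.24): the cube is not intersected at this z (z outside [0, 9.5]); the r=6.5 cylinder at (14.5, 4.5) gives a regular 32-gon of circumradius 6.5 (constant along its height) (area = (32/2)·6.500²·sin(360°/32) = 131.88 mm²); the cube at (15, 1.5) does not reach this height (z outside [7, 13.5]); Taking the union: only the r=6.5 cylinder at (14.5, 4.5) is present, so the union is just that shape — area = 131.88 mm². So its area = 131.88 mm². Layer 27 (z = 7.56): the cube (footprint 22.5×19) is included at this height (area 427.50 mm²); the cylinder at (14.5, 4.5) is absent (z outside [9.5, 22.5]); the cube at (15, 1.5) (footprint 10.5×23) is included at this height (area 241.50 mm²); Combining (union): the regions partially overlap — summed areas 669.00 mm² minus the doubly-counted overlap 131.25 mm² gives 537.75 mm² — area = 537.75 mm². So its area = 537.75 mm². Layer 27 is larger (537.75 vs 131.88 mm²).

layer 27 (z = 7.56 mm)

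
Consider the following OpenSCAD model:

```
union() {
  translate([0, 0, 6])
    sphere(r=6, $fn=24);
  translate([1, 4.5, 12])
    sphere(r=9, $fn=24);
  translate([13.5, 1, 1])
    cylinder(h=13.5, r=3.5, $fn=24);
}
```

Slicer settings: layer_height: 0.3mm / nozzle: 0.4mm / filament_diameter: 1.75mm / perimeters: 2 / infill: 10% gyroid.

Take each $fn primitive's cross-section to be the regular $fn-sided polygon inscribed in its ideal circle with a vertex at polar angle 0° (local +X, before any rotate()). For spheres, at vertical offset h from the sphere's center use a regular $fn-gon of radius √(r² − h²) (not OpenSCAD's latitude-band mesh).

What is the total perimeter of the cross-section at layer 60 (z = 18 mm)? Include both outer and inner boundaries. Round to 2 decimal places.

42.03 mm

At z = 18 mm: the sphere is not intersected at this z (|z−center|=12.000 > r=6); the r=9 sphere at (1, 4.5) slices to a regular 24-gon of circumradius 6.708 (√(r²−h²) with h=6 from center) (perimeter = 2·24·6.708·sin(180°/24) = 42.03 mm); the cylinder at (13.5, 1) does not reach this height (z outside [1, 14.5]); Taking the union: only the r=9 sphere at (1, 4.5) is present, so the union is just that shape — boundary = 42.03 mm. Overall, the cross-section is a single solid region. Total boundary length (outer) = 42.03 mm.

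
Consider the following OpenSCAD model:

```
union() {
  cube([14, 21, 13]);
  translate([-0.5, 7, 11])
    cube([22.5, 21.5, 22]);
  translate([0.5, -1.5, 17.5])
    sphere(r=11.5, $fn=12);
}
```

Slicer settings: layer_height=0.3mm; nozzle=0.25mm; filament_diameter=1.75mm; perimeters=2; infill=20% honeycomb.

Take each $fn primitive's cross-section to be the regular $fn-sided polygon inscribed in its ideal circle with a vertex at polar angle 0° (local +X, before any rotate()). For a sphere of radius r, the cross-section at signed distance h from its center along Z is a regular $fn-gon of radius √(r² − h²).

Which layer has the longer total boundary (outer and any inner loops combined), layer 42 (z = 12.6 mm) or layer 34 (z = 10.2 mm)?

Layer 42 (z = 12.6): the 14×21 cube contributes its full rectangle (perimeter 70.00 mm); the 22.5×21.5 cube at (-0.5, 7) contributes its full rectangle (perimeter 88.00 mm); the sphere at (0.5, -1.5): section is a regular 12-gon, circumradius = √(r²−h²) = √(11.5²−4.9²) = 10.404 (perimeter = 2·12·10.404·sin(180°/12) = 64.63 mm); Merging all regions: the regions partially overlap (shared area 267.15 mm²), so the edge portions inside another operand are dropped and the merged outline is re-measured after clipping — boundary = 131.35 mm. So its perimeter = 131.35 mm. Layer 34 (z = 10.2): the cube is present — its section is the full 14×21 rectangle (perimeter 70.00 mm); the cube at (-0.5, 7) is absent (z outside [11, 33]); the r=11.5 sphere at (0.5, -1.5) slices to a regular 12-gon of circumradius 8.886 (√(r²−h²) with h=7.3 from center) (perimeter = 2·12·8.886·sin(180°/12) = 55.20 mm); Merging all regions: the regions partially overlap (shared area 49.85 mm²), so the edge portions inside another operand are dropped and the merged outline is re-measured after clipping — boundary = 96.20 mm. So its perimeter = 96.20 mm. Layer 42 is larger (131.35 vs 96.20 mm).

layer 42 (z = 12.6 mm)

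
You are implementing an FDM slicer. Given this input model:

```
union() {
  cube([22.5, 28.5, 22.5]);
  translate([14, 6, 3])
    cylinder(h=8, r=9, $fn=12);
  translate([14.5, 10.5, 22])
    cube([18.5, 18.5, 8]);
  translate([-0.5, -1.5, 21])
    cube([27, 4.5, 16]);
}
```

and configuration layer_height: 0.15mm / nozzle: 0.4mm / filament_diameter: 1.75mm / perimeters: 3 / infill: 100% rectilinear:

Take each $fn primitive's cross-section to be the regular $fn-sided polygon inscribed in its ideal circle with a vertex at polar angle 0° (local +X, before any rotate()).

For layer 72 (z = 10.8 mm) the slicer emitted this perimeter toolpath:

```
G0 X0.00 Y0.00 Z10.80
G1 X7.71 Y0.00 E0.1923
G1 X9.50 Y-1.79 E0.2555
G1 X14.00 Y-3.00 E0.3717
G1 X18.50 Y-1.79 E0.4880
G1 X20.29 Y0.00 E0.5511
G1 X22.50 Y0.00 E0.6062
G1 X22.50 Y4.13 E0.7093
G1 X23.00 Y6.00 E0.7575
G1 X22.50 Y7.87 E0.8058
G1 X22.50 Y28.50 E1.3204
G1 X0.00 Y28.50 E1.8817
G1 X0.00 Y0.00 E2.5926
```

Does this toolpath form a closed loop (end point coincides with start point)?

Start point (G0): (0.00, 0.00). End point (last G1): the path returns to the start — closed.

yes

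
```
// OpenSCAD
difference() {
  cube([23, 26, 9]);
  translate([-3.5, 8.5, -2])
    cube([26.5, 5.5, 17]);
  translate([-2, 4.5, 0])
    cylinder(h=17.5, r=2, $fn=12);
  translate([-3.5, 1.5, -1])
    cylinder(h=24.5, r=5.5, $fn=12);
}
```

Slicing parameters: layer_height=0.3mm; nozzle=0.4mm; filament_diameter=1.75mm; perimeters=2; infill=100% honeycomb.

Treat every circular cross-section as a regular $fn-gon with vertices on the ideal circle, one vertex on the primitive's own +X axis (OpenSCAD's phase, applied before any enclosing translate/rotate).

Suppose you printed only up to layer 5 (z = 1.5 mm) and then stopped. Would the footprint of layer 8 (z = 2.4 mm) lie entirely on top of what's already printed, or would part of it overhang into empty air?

entirely on top

Compare the two slices. At z = 1.5: the cube is present — its section is the full 23×26 rectangle (area 598.00 mm²); the cube at (-3.5, 8.5) (footprint 26.5×5.5) is included at this height (area 145.75 mm²); the r=2 cylinder at (-2, 4.5) contributes a regular 12-gon of circumradius 2 (area = (12/2)·2.000²·sin(360°/12) = 12.00 mm²); the cylinder at (-3.5, 1.5): section is a regular 12-gon, circumradius r=5.5 (area = (12/2)·5.500²·sin(360°/12) = 90.75 mm²); After the difference (first − rest): starting from the 23×26 cube (598.00 mm²), the 26.5×5.5 cube at (-3.5, 8.5) partially overlaps it — only the 126.50 mm² overlap (of its 145.75 mm²) is removed, clipping the outline; the r=2 cylinder at (-2, 4.5) misses the remaining region (no effect); the r=5.5 cylinder at (-3.5, 1.5) partially overlaps it — only the 7.98 mm² overlap (of its 90.75 mm²) is removed, clipping the outline — area = 463.52 mm². At z = 2.4: the 23×26 cube contributes its full rectangle (area 598.00 mm²); the cube at (-3.5, 8.5) is present — its section is the full 26.5×5.5 rectangle (area 145.75 mm²); the r=2 cylinder at (-2, 4.5) contributes a regular 12-gon of circumradius 2 (area = (12/2)·2.000²·sin(360°/12) = 12.00 mm²); the r=5.5 cylinder at (-3.5, 1.5) gives a regular 12-gon of circumradius 5.5 (constant along its height) (area = (12/2)·5.500²·sin(360°/12) = 90.75 mm²); Subtracting the remaining from the first: starting from the 23×26 cube (598.00 mm²), the 26.5×5.5 cube at (-3.5, 8.5) partially overlaps it — only the 126.50 mm² overlap (of its 145.75 mm²) is removed, clipping the outline; the r=2 cylinder at (-2, 4.5) misses the remaining region (no effect); the r=5.5 cylinder at (-3.5, 1.5) partially overlaps it — only the 7.98 mm² overlap (of its 90.75 mm²) is removed, clipping the outline — area = 463.52 mm². Checking containment: the cross-section at z = 2.4 is a subset of the cross-section at z = 1.5.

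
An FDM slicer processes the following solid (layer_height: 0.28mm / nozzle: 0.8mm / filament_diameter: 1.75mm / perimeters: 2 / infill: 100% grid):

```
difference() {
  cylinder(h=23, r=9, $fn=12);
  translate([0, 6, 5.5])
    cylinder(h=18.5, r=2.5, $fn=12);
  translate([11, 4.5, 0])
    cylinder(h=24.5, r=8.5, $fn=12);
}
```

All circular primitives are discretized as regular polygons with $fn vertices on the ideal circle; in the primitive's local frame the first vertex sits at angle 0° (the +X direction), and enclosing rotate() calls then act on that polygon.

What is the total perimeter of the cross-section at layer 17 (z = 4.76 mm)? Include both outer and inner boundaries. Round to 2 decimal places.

56.09 mm

At z = 4.76 mm: the r=9 cylinder contributes a regular 12-gon of circumradius 9 (perimeter = 2·12·9.000·sin(180°/12) = 55.90 mm); the cylinder at (0, 6) does not reach this height (z outside [5.5, 24]); the r=8.5 cylinder at (11, 4.5) contributes a regular 12-gon of circumradius 8.5 (perimeter = 2·12·8.500·sin(180°/12) = 52.80 mm); Subtracting the remaining from the first: starting from the r=9 cylinder, the r=8.5 cylinder at (11, 4.5) partially overlaps it — only the 44.23 mm² overlap (of its 216.75 mm²) is removed, clipping the outline — boundary = 56.09 mm. Overall, the cross-section is a single solid region. Total boundary length (outer) = 56.09 mm.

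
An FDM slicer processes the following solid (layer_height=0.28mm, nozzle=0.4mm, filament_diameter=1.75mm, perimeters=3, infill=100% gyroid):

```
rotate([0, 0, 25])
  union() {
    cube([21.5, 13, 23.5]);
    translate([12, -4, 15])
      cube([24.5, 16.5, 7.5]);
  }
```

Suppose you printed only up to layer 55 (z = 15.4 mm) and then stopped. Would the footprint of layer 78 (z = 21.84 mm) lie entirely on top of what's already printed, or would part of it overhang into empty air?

entirely on top

Compare the two slices. At z = 15.4: the cube (footprint 21.5×13) is included at this height (area 279.50 mm²); the cube at (12, -4) is present — its section is the full 24.5×16.5 rectangle (area 404.25 mm²); Combining (union): the regions partially overlap — summed areas 683.75 mm² minus the doubly-counted overlap 118.75 mm² gives 565.00 mm² — area = 565.00 mm²; (whole slice rotated 25° about Z — lengths, areas and connectivity unchanged). At z = 21.84: the cube is present — its section is the full 21.5×13 rectangle (area 279.50 mm²); the cube at (12, -4) is present — its section is the full 24.5×16.5 rectangle (area 404.25 mm²); Taking the union: the regions partially overlap — summed areas 683.75 mm² minus the doubly-counted overlap 118.75 mm² gives 565.00 mm² — area = 565.00 mm²; (rotated 25° about Z; rotation is an isometry so areas/perimeters/island counts are preserved). Checking containment: the cross-section at z = 21.84 is a subset of the cross-section at z = 15.4.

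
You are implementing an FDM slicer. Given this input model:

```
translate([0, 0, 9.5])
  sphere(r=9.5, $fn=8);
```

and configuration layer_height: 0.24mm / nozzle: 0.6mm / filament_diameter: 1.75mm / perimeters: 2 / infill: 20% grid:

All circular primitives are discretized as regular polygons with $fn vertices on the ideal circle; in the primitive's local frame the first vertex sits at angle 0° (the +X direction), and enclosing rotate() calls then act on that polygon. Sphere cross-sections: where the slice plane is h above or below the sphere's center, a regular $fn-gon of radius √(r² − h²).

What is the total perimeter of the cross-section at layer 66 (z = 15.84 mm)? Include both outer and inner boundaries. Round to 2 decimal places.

43.32 mm

At z = 15.84 mm: the r=9.5 sphere contributes a regular 8-gon of circumradius √(9.5²−6.34²) = 7.075 (perimeter = 2·8·7.075·sin(180°/8) = 43.32 mm). Overall, the cross-section is a single solid region. Total boundary length (outer) = 43.32 mm.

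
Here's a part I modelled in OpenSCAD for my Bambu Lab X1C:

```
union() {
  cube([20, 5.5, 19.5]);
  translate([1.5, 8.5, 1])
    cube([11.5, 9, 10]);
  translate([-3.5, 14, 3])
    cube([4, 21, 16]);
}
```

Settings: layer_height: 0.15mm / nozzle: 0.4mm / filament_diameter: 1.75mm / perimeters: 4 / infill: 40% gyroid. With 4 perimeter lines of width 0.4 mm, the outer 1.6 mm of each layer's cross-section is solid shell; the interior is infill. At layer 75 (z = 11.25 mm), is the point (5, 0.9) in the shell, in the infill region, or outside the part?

shell

At z = 11.25 mm: the cube is present — its section is the full 20×5.5 rectangle; the cube at (1.5, 8.5) is absent (z outside [1, 11]); the 4×21 cube at (-3.5, 14) contributes its full rectangle; Merging all regions: the 2 present regions are separate (no shared area or edge), so areas and boundary lengths simply add and each stays a separate island — 2 connected regions. Overall, the cross-section has 2 separate islands. The nearest boundary edge runs (20.00, 0.00)→(0.00, 0.00); distance from the point to it = 0.90 mm. (Shell/infill is judged within the island containing the point — the largest one.) The point is inside the cross-section, 0.90 mm from the nearest boundary — within the 1.6 mm shell band (4 × 0.4).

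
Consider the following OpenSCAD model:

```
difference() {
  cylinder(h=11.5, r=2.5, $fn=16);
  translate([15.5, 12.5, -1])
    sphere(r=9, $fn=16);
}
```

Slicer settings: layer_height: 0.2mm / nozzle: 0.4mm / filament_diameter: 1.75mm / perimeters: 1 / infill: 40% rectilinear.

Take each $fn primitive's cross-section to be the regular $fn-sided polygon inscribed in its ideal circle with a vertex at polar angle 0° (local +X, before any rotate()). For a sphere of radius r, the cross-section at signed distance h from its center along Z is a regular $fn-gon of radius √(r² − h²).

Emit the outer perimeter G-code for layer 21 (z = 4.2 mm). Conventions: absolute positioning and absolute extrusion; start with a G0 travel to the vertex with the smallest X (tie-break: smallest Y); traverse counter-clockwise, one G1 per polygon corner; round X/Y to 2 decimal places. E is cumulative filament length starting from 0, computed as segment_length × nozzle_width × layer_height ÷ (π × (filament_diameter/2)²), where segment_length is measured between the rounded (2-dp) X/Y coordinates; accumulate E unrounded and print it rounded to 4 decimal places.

At z = 4.2 mm: the r=2.5 cylinder gives a regular 16-gon of circumradius 2.5 (constant along its height); the sphere at (15.5, 12.5): section is a regular 16-gon, circumradius = √(r²−h²) = √(9²−5.2²) = 7.346; Subtracting the remaining from the first: starting from the r=2.5 cylinder, the r=9 sphere at (15.5, 12.5) misses the remaining region (no effect) — 1 connected region. The outline is a single polygon with 16 vertices. Extrusion per mm of travel: 0.4 × 0.2 / (π × 0.875²) = 0.033260. Accumulating E over each segment gives final E = 0.5194.

G0 X-2.50 Y0.00 Z4.20
G1 X-2.31 Y-0.96 E0.0325
G1 X-1.77 Y-1.77 E0.0649
G1 X-0.96 Y-2.31 E0.0973
G1 X0.00 Y-2.50 E0.1299
G1 X0.96 Y-2.31 E0.1624
G1 X1.77 Y-1.77 E0.1948
G1 X2.31 Y-0.96 E0.2272
G1 X2.50 Y0.00 E0.2597
G1 X2.31 Y0.96 E0.2923
G1 X1.77 Y1.77 E0.3246
G1 X0.96 Y2.31 E0.3570
G1 X0.00 Y2.50 E0.3896
G1 X-0.96 Y2.31 E0.4221
G1 X-1.77 Y1.77 E0.4545
G1 X-2.31 Y0.96 E0.4869
G1 X-2.50 Y0.00 E0.5194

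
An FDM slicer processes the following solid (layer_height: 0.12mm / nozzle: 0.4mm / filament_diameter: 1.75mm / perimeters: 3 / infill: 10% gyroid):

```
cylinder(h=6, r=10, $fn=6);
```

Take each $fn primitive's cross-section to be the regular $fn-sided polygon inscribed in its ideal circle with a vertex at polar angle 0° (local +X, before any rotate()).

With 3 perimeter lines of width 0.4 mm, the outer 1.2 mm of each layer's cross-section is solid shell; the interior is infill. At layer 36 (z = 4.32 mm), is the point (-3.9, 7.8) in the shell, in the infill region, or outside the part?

shell

At z = 4.32 mm: the cylinder: section is a regular 6-gon, circumradius r=10. Overall, the cross-section is a single solid region. The nearest boundary edge runs (5.00, 8.66)→(-5.00, 8.66); distance from the point to it = 0.86 mm. The point is inside the cross-section, 0.86 mm from the nearest boundary — within the 1.2 mm shell band (3 × 0.4).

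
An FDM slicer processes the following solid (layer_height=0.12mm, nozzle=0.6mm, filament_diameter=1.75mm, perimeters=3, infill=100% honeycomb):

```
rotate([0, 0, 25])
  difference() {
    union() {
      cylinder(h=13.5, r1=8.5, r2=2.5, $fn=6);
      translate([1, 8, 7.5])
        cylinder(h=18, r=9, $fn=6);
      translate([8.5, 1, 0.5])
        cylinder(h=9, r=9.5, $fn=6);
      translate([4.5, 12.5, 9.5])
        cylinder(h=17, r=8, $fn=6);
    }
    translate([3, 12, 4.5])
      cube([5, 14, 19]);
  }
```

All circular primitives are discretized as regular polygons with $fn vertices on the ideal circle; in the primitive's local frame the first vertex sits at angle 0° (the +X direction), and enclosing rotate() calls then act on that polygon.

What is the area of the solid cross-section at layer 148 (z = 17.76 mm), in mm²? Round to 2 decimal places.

238.05 mm²

At z = 17.76 mm: the cone is absent (z outside [0, 13.5]); the cylinder at (1, 8): section is a regular 6-gon, circumradius r=9 (area = (6/2)·9.000²·sin(360°/6) = 210.44 mm²); the cylinder at (8.5, 1) is absent (z outside [0.5, 9.5]); the cylinder at (4.5, 12.5): section is a regular 6-gon, circumradius r=8 (area = (6/2)·8.000²·sin(360°/6) = 166.28 mm²); Combining (union): the regions partially overlap — summed areas 376.72 mm² minus the doubly-counted overlap 101.53 mm² gives 275.19 mm² — area = 275.19 mm²; the cube at (3, 12) (footprint 5×14) is included at this height (area 70.00 mm²); Taking the first minus the rest: starting from the result so far (275.19 mm²), the 5×14 cube at (3, 12) partially overlaps it — only the 37.14 mm² overlap (of its 70.00 mm²) is removed, clipping the outline — area = 238.05 mm²; (whole slice rotated 25° about Z — lengths, areas and connectivity unchanged). Overall, the cross-section is a single solid region. Net area = 238.05 mm².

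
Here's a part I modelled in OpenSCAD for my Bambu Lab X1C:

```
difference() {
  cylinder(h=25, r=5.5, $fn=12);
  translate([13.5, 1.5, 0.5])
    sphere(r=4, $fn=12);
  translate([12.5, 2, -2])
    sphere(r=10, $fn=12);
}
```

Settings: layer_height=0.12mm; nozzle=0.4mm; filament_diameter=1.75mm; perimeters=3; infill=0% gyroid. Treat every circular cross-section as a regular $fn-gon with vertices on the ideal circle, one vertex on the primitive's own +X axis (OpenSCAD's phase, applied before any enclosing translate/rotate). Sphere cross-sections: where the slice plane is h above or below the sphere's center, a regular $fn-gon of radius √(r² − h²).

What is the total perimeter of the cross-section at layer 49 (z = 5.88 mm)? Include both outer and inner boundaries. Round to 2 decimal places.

34.16 mm

At z = 5.88 mm: the r=5.5 cylinder gives a regular 12-gon of circumradius 5.5 (constant along its height) (perimeter = 2·12·5.500·sin(180°/12) = 34.16 mm); the sphere at (13.5, 1.5) is absent (|z−center|=5.380 > r=4); the sphere at (12.5, 2): section is a regular 12-gon, circumradius = √(r²−h²) = √(10²−7.88²) = 6.157 (perimeter = 2·12·6.157·sin(180°/12) = 38.24 mm); Taking the first minus the rest: starting from the r=5.5 cylinder, the r=10 sphere at (12.5, 2) misses the remaining region (no effect) — boundary = 34.16 mm. Overall, the cross-section is a single solid region. Total boundary length (outer) = 34.16 mm.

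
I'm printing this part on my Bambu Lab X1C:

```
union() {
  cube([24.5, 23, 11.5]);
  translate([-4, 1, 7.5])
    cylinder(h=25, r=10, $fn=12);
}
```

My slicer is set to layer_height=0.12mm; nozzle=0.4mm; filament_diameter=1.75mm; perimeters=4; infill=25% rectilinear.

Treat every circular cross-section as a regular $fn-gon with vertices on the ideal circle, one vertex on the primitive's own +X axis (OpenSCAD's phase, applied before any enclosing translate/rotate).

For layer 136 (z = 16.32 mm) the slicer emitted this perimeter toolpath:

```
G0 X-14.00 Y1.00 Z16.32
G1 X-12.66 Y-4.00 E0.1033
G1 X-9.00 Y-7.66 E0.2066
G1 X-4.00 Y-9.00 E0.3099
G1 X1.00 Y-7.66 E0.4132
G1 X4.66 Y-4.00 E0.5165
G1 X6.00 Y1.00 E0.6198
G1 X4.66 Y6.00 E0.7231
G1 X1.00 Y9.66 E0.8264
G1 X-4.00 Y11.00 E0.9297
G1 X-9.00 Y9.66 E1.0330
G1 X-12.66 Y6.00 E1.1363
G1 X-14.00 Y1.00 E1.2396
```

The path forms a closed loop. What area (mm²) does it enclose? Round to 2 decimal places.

Apply the shoelace formula to the sequence of (X, Y) vertices; enclosed area = 299.99 mm².

299.99 mm²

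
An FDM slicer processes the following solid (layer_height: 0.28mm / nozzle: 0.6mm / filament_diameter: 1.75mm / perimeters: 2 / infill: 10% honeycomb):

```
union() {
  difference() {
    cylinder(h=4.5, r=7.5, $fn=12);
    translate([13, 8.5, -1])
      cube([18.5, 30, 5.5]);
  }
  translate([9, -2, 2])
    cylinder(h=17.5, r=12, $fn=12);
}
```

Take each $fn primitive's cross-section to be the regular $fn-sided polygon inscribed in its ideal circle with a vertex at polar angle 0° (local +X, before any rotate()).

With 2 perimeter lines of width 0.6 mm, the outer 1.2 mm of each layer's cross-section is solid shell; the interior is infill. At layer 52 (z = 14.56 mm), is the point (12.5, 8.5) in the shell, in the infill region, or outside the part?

shell

At z = 14.56 mm: the cylinder does not reach this height (z outside [0, 4.5]); the cube at (13, 8.5) does not reach this height (z outside [-1, 4.5]); Subtracting the remaining from the first: the first operand is absent here, so nothing remains; the r=12 cylinder at (9, -2) contributes a regular 12-gon of circumradius 12; Merging all regions: only the r=12 cylinder at (9, -2) is present, so the union is just that shape — 1 connected region. Overall, the cross-section is a single solid region. The nearest boundary edge runs (15.00, 8.39)→(9.00, 10.00); distance from the point to it = 0.54 mm. The point is inside the cross-section, 0.54 mm from the nearest boundary — within the 1.2 mm shell band (2 × 0.6).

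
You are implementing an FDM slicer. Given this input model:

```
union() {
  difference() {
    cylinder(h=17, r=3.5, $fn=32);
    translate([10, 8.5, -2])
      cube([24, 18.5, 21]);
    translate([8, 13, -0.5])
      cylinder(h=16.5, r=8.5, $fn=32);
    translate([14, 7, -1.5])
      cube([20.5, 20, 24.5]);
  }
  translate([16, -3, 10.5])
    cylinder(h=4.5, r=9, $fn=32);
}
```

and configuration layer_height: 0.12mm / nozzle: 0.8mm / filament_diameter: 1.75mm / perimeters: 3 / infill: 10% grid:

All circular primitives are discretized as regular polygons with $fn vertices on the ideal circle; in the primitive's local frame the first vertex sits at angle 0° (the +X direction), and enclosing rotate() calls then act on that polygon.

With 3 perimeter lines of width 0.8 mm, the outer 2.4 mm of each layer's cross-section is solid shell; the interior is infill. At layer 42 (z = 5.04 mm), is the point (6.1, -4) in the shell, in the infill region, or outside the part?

outside

At z = 5.04 mm: the r=3.5 cylinder gives a regular 32-gon of circumradius 3.5 (constant along its height); the cube at (10, 8.5) is present — its section is the full 24×18.5 rectangle; the r=8.5 cylinder at (8, 13) contributes a regular 32-gon of circumradius 8.5; the cube at (14, 7) (footprint 20.5×20) is included at this height; Subtracting the remaining from the first: starting from the r=3.5 cylinder, the 24×18.5 cube at (10, 8.5) misses the remaining region (no effect); the r=8.5 cylinder at (8, 13) misses the remaining region (no effect); the 20.5×20 cube at (14, 7) misses the remaining region (no effect) — 1 connected region; the cylinder at (16, -3) does not reach this height (z outside [10.5, 15]); Taking the union: only that combined region is present, so the union is just that shape — 1 connected region. Overall, the cross-section is a single solid region. The nearest boundary edge runs (3.23, -1.34)→(2.91, -1.94); distance from the point to it = 3.79 mm. The point is not inside any of the regions above, so it lies outside the cross-section (3.79 mm from the nearest boundary).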